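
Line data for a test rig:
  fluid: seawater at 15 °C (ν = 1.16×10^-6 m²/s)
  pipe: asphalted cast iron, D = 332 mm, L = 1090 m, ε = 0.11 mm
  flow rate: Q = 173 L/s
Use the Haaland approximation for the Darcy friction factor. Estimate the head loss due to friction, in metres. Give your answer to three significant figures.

h_f ≈ 10.9 m

V = 4Q/(πD²) = 4·0.173/(π·0.332²) = 1.998 m/s
Re = VD/ν = 1.998·0.332/1.16×10^-6 = 5.72×10^5 → turbulent
ε/D = 0.11/332 = 3.31×10^-4
Haaland: f = 0.01628
h_f = f(L/D)V²/(2g) = 0.01628·(1090/0.332)·1.998²/(2·9.81) = 10.88 m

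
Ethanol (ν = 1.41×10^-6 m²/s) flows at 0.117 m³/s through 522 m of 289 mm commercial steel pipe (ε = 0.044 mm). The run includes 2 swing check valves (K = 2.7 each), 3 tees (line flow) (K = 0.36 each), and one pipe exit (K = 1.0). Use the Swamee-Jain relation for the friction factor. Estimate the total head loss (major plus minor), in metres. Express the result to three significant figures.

V = 4Q/(πD²) = 1.784 m/s; V²/2g = 0.1621 m
Re = 3.66×10^5, ε/D = 1.52×10^-4 → f = 0.01555 (Swamee-Jain)
Major: h_f = f(L/D)·V²/2g = 0.01555·1806·0.1621 = 4.553 m
Minor: ΣK = 7.48; h_m = ΣK·V²/2g = 1.213 m
Total H_L = 4.553 + 1.213 = 5.766 m

H_L ≈ 5.77 m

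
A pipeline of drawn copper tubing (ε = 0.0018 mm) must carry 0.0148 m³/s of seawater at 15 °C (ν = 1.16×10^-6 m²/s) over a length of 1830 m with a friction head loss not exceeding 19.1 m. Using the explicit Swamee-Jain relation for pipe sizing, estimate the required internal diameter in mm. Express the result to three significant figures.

Swamee-Jain (Type III): D = 0.66·[ε^1.25·(LQ²/(gh_f))^4.75 + ν·Q^9.4·(L/(gh_f))^5.2]^0.04
LQ²/(gh_f) = 0.002139; L/(gh_f) = 9.767
Term 1 = ε^1.25·(…)^4.75 = 1.37×10^-20; Term 2 = ν·Q^9.4·(…)^5.2 = 1.03×10^-18
D = 0.66·(1.37×10^-20 + 1.03×10^-18)^0.04 = 0.1260 m = 126 mm
Check: V = 1.19 m/s, Re = 1.29×10^5, f = 0.01705, h_f = 17.8 m ≈ 19.1 m ✓

D ≈ 126 mm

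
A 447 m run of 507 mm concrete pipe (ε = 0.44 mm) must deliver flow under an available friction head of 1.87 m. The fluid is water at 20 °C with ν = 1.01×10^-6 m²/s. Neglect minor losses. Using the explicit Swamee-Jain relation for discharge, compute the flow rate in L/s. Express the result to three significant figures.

Q ≈ 295 L/s

Swamee-Jain (Type II): Q = -0.965·√(gD⁵h_f/L)·ln[ε/(3.7D) + √(3.17ν²L/(gD³h_f))]
√(gD⁵h_f/L) = √(9.81·0.507⁵·1.87/447) = 0.03708
ε/(3.7D) = 2.35×10^-4; √(3.17ν²L/(gD³h_f)) = 2.46×10^-5
Q = -0.965·0.03708·ln(2.591×10^-4) = 0.2955 m³/s
Check: V = 1.46 m/s, Re = 7.35×10^5, f = 0.01954, h_f = 1.88 m ≈ 1.87 m ✓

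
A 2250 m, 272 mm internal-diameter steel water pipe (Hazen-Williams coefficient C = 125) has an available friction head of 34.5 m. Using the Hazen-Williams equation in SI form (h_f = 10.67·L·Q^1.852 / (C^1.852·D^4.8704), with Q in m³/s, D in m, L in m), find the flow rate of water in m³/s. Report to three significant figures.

Q ≈ 0.119 m³/s

Rearranging: Q = [h_f·C^1.852·D^4.8704 / (10.67·L)]^(1/1.852)
Q = [34.5·125^1.852·0.272^4.8704 / (10.67·2250)]^0.540 = 0.1189 m³/s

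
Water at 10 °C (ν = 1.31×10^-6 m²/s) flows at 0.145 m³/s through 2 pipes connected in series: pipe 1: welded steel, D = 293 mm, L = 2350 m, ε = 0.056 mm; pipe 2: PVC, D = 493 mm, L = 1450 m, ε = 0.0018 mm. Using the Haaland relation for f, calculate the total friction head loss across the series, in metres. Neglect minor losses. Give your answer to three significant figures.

H ≈ 30.1 m

Pipe 1: V = 2.151 m/s, Re = 4.81×10^5, ε/D = 1.91×10^-4, f = 0.01526, h_1 = f(L/D)V²/2g = 28.84 m
Pipe 2: V = 0.7596 m/s, Re = 2.86×10^5, ε/D = 3.65×10^-6, f = 0.01450, h_2 = f(L/D)V²/2g = 1.254 m
Series → Q common, losses add: H = Σh = 30.10 m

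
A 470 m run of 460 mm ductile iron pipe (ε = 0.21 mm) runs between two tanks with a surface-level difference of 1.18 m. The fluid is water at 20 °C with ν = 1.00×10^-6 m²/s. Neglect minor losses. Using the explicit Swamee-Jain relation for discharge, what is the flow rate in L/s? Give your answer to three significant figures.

Swamee-Jain (Type II): Q = -0.965·√(gD⁵h_f/L)·ln[ε/(3.7D) + √(3.17ν²L/(gD³h_f))]
√(gD⁵h_f/L) = √(9.81·0.460⁵·1.18/470) = 0.02252
ε/(3.7D) = 1.23×10^-4; √(3.17ν²L/(gD³h_f)) = 3.64×10^-5
Q = -0.965·0.02252·ln(1.597×10^-4) = 0.1900 m³/s
Check: V = 1.14 m/s, Re = 5.26×10^5, f = 0.01745, h_f = 1.19 m ≈ 1.18 m ✓

Q ≈ 190 L/s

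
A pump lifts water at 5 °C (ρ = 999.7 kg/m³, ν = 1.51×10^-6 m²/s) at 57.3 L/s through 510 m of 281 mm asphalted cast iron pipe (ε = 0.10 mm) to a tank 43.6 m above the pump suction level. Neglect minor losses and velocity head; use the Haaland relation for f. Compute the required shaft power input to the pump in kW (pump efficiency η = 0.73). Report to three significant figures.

V = 4Q/(πD²) = 0.9240 m/s; Re = 1.72×10^5; ε/D = 3.56×10^-4; f = 0.01813
h_f = f(L/D)V²/2g = 1.432 m
Total head H = z + h_f = 43.6 + 1.432 = 45.03 m
P_hyd = ρgQH = 999.7·9.81·0.0573·45.03 = 25.31 kW
P_shaft = P_hyd/η = 25.31/0.73 = 34.67 kW

P_shaft ≈ 34.7 kW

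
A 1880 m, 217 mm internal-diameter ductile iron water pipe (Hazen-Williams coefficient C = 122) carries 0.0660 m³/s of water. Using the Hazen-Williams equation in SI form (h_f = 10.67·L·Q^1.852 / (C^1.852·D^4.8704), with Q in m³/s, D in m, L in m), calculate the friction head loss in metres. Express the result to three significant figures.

h_f ≈ 30.5 m

h_f = 10.67·1880·0.0660^1.852 / (122^1.852·0.217^4.8704) = 30.47 m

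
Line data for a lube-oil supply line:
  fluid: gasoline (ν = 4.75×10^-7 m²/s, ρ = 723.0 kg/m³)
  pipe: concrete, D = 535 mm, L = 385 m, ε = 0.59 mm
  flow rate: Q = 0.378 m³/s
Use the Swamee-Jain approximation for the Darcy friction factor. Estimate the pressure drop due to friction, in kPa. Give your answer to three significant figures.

Δp ≈ 14.9 kPa

V = 4Q/(πD²) = 4·0.378/(π·0.535²) = 1.681 m/s
Re = VD/ν = 1.681·0.535/4.75×10^-7 = 1.89×10^6 → turbulent
ε/D = 0.59/535 = 0.00110
Swamee-Jain: f = 0.02032
h_f = f(L/D)V²/(2g) = 0.02032·(385/0.535)·1.681²/(2·9.81) = 2.108 m
Δp = ρg·h_f = 723.0·9.81·2.108 = 14.95 kPa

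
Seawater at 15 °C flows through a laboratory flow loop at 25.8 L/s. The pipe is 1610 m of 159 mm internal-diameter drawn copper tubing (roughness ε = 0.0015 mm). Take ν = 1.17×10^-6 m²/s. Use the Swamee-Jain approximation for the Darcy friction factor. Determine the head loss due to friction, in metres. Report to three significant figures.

V = 4Q/(πD²) = 4·0.0258/(π·0.159²) = 1.299 m/s
Re = VD/ν = 1.299·0.159/1.17×10^-6 = 1.77×10^5 → turbulent
ε/D = 0.0015/159 = 9.43×10^-6
Swamee-Jain: f = 0.01600
h_f = f(L/D)V²/(2g) = 0.01600·(1610/0.159)·1.299²/(2·9.81) = 13.94 m

h_f ≈ 13.9 m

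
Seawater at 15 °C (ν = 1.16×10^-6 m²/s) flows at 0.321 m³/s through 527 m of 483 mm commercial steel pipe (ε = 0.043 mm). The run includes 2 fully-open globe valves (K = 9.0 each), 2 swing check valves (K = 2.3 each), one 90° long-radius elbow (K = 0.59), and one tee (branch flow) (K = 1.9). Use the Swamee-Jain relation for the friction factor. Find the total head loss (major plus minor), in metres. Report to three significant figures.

V = 4Q/(πD²) = 1.752 m/s; V²/2g = 0.1564 m
Re = 7.29×10^5, ε/D = 8.90×10^-5 → f = 0.01375 (Swamee-Jain)
Major: h_f = f(L/D)·V²/2g = 0.01375·1091·0.1564 = 2.347 m
Minor: ΣK = 25.1; h_m = ΣK·V²/2g = 3.925 m
Total H_L = 2.347 + 3.925 = 6.272 m

H_L ≈ 6.27 m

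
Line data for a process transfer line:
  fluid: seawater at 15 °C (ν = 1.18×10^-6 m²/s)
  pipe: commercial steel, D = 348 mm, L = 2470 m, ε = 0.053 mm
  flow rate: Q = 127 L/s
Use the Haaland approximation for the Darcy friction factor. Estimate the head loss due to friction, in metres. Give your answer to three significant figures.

V = 4Q/(πD²) = 4·0.127/(π·0.348²) = 1.335 m/s
Re = VD/ν = 1.335·0.348/1.18×10^-6 = 3.94×10^5 → turbulent
ε/D = 0.053/348 = 1.52×10^-4
Haaland: f = 0.01519
h_f = f(L/D)V²/(2g) = 0.01519·(2470/0.348)·1.335²/(2·9.81) = 9.797 m

h_f ≈ 9.80 m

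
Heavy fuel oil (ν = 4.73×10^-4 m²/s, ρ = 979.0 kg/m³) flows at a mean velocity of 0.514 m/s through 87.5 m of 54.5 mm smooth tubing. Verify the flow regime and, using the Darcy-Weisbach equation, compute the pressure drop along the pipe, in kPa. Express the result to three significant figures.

Re = VD/ν = 0.514·0.05450/4.73×10^-4 = 59.2 → laminar (Re < 2300)
f = 64/Re = 1.081
h_f = f(L/D)V²/(2g) = 1.081·(87.5/0.05450)·0.514²/(2·9.81) = 23.36 m
Δp = ρg·h_f = 979.0·9.81·23.36 = 224.4 kPa

Δp ≈ 224 kPa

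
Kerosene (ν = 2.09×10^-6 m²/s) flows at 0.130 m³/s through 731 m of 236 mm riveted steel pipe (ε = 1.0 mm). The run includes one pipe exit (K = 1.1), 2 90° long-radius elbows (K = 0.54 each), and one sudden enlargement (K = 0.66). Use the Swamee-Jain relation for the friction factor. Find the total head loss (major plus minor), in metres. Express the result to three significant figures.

V = 4Q/(πD²) = 2.972 m/s; V²/2g = 0.4502 m
Re = 3.36×10^5, ε/D = 0.00424 → f = 0.02935 (Swamee-Jain)
Major: h_f = f(L/D)·V²/2g = 0.02935·3097·0.4502 = 40.92 m
Minor: ΣK = 2.84; h_m = ΣK·V²/2g = 1.278 m
Total H_L = 40.92 + 1.278 = 42.20 m

H_L ≈ 42.2 m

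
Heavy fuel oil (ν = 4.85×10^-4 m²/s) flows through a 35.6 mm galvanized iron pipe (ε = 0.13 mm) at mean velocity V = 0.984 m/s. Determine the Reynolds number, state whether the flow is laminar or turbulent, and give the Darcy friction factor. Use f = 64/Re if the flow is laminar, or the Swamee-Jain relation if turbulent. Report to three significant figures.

Re ≈ 72.2; laminar; f = 64/Re ≈ 0.886

Re = VD/ν = 0.9840·0.0356/4.85×10^-4 = 72.2
Re < 2300 → laminar → f = 64/Re = 0.8861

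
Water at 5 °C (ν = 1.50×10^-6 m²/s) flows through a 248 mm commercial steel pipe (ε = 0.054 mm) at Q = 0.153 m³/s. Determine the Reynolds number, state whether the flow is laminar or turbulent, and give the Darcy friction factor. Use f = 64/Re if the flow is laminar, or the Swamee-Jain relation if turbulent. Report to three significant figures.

V = 4Q/(πD²) = 3.167 m/s
Re = VD/ν = 3.167·0.248/1.50×10^-6 = 5.24×10^5
Re > 4000 → turbulent; ε/D = 2.18×10^-4
Swamee-Jain: f = 0.01562

Re ≈ 5.24×10^5; turbulent; f ≈ 0.0156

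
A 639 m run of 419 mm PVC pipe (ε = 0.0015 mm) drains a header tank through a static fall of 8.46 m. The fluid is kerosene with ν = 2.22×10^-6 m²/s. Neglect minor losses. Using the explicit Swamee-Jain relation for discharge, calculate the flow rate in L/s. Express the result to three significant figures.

Q ≈ 399 L/s

Swamee-Jain (Type II): Q = -0.965·√(gD⁵h_f/L)·ln[ε/(3.7D) + √(3.17ν²L/(gD³h_f))]
√(gD⁵h_f/L) = √(9.81·0.419⁵·8.46/639) = 0.04095
ε/(3.7D) = 9.68×10^-7; √(3.17ν²L/(gD³h_f)) = 4.04×10^-5
Q = -0.965·0.04095·ln(4.141×10^-5) = 0.3989 m³/s
Check: V = 2.89 m/s, Re = 5.46×10^5, f = 0.01295, h_f = 8.42 m ≈ 8.46 m ✓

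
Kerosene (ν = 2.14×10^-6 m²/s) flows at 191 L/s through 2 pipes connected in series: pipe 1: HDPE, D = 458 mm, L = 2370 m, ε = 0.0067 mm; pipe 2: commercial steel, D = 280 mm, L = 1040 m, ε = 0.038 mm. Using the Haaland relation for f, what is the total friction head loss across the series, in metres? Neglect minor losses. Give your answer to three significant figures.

H ≈ 32.6 m

Pipe 1: V = 1.159 m/s, Re = 2.48×10^5, ε/D = 1.46×10^-5, f = 0.01497, h_1 = f(L/D)V²/2g = 5.307 m
Pipe 2: V = 3.102 m/s, Re = 4.06×10^5, ε/D = 1.36×10^-4, f = 0.01498, h_2 = f(L/D)V²/2g = 27.29 m
Series → Q common, losses add: H = Σh = 32.60 m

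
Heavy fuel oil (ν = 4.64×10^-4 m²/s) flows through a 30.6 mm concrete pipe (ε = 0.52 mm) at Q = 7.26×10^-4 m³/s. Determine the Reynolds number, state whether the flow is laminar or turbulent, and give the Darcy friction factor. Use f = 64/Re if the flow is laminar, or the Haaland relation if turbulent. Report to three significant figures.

V = 4Q/(πD²) = 0.9872 m/s
Re = VD/ν = 0.9872·0.0306/4.64×10^-4 = 65.1
Re < 2300 → laminar → f = 64/Re = 0.9830

Re ≈ 65.1; laminar; f = 64/Re ≈ 0.983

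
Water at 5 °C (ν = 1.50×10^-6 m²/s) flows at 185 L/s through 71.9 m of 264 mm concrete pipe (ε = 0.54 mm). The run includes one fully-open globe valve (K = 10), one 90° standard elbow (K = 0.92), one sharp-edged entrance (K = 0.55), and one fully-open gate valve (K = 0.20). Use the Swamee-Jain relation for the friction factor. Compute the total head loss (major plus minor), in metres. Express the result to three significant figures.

V = 4Q/(πD²) = 3.380 m/s; V²/2g = 0.5822 m
Re = 5.95×10^5, ε/D = 0.00205 → f = 0.02397 (Swamee-Jain)
Major: h_f = f(L/D)·V²/2g = 0.02397·272.3·0.5822 = 3.800 m
Minor: ΣK = 11.7; h_m = ΣK·V²/2g = 6.794 m
Total H_L = 3.800 + 6.794 = 10.59 m

H_L ≈ 10.6 m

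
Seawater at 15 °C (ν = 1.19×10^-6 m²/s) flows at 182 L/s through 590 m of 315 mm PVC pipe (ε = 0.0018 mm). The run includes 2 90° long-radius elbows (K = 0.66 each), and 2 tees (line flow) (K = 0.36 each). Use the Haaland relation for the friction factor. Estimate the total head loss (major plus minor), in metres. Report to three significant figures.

H_L ≈ 7.16 m

V = 4Q/(πD²) = 2.335 m/s; V²/2g = 0.2780 m
Re = 6.18×10^5, ε/D = 5.71×10^-6 → f = 0.01265 (Haaland)
Major: h_f = f(L/D)·V²/2g = 0.01265·1873·0.2780 = 6.589 m
Minor: ΣK = 2.04; h_m = ΣK·V²/2g = 0.5671 m
Total H_L = 6.589 + 0.5671 = 7.156 m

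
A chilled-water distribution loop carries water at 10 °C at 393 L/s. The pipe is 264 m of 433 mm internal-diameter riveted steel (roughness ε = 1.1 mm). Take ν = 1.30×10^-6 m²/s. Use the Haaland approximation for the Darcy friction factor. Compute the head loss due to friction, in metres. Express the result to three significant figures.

V = 4Q/(πD²) = 4·0.393/(π·0.433²) = 2.669 m/s
Re = VD/ν = 2.669·0.433/1.30×10^-6 = 8.89×10^5 → turbulent
ε/D = 1.1/433 = 0.00254
Haaland: f = 0.02519
h_f = f(L/D)V²/(2g) = 0.02519·(264/0.433)·2.669²/(2·9.81) = 5.575 m

h_f ≈ 5.58 m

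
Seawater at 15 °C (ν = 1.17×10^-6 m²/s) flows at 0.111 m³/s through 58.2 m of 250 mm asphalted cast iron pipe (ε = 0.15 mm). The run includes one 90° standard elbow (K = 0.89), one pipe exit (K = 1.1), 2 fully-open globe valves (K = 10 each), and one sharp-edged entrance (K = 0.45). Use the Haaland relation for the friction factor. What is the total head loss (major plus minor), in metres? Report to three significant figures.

V = 4Q/(πD²) = 2.261 m/s; V²/2g = 0.2606 m
Re = 4.83×10^5, ε/D = 6.00×10^-4 → f = 0.01821 (Haaland)
Major: h_f = f(L/D)·V²/2g = 0.01821·232.8·0.2606 = 1.105 m
Minor: ΣK = 22.4; h_m = ΣK·V²/2g = 5.848 m
Total H_L = 1.105 + 5.848 = 6.953 m

H_L ≈ 6.95 m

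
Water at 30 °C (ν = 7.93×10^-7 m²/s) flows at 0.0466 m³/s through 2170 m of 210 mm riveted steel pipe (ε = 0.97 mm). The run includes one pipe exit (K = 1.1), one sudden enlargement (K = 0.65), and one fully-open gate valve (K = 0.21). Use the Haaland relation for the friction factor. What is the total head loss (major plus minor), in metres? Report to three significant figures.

V = 4Q/(πD²) = 1.345 m/s; V²/2g = 0.09226 m
Re = 3.56×10^5, ε/D = 0.00462 → f = 0.02997 (Haaland)
Major: h_f = f(L/D)·V²/2g = 0.02997·10333·0.09226 = 28.57 m
Minor: ΣK = 1.96; h_m = ΣK·V²/2g = 0.1808 m
Total H_L = 28.57 + 0.1808 = 28.75 m

H_L ≈ 28.8 m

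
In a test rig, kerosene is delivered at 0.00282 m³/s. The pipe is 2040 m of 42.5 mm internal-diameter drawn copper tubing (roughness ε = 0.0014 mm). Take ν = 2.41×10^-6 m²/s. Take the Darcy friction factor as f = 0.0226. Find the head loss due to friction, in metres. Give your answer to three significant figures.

V = 4Q/(πD²) = 4·0.00282/(π·0.0425²) = 1.988 m/s
h_f = f(L/D)V²/(2g) = 0.02260·(2040/0.0425)·1.988²/(2·9.81) = 218.5 m

h_f ≈ 218 m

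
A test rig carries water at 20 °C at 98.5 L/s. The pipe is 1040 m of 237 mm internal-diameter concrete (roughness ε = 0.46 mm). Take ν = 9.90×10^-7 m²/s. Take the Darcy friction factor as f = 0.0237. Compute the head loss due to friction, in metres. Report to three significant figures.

V = 4Q/(πD²) = 4·0.0985/(π·0.237²) = 2.233 m/s
h_f = f(L/D)V²/(2g) = 0.02370·(1040/0.237)·2.233²/(2·9.81) = 26.43 m

h_f ≈ 26.4 m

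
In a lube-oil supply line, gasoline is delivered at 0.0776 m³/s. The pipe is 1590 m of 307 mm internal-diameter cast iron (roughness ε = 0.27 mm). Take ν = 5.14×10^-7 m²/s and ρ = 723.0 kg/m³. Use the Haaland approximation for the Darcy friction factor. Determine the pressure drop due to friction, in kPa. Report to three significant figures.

V = 4Q/(πD²) = 4·0.0776/(π·0.307²) = 1.048 m/s
Re = VD/ν = 1.048·0.307/5.14×10^-7 = 6.26×10^5 → turbulent
ε/D = 0.27/307 = 8.79×10^-4
Haaland: f = 0.01953
h_f = f(L/D)V²/(2g) = 0.01953·(1590/0.307)·1.048²/(2·9.81) = 5.667 m
Δp = ρg·h_f = 723.0·9.81·5.667 = 40.19 kPa

Δp ≈ 40.2 kPa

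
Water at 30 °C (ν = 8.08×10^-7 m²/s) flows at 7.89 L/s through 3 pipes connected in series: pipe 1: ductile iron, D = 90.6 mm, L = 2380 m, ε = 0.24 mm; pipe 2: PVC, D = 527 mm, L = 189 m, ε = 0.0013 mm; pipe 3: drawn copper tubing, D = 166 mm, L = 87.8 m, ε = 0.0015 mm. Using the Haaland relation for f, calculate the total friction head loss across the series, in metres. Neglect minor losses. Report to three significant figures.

Pipe 1: V = 1.224 m/s, Re = 1.37×10^5, ε/D = 0.00265, f = 0.02626, h_1 = f(L/D)V²/2g = 52.67 m
Pipe 2: V = 0.03617 m/s, Re = 2.36×10^4, ε/D = 2.47×10^-6, f = 0.02472, h_2 = f(L/D)V²/2g = 5.911×10^-4 m
Pipe 3: V = 0.3646 m/s, Re = 7.49×10^4, ε/D = 9.04×10^-6, f = 0.01898, h_3 = f(L/D)V²/2g = 0.06799 m
Series → Q common, losses add: H = Σh = 52.73 m

H ≈ 52.7 m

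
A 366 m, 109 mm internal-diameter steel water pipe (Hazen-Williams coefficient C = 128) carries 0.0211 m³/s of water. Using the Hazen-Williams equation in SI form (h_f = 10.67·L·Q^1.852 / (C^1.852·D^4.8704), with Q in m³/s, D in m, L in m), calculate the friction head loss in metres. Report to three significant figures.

h_f ≈ 18.8 m

h_f = 10.67·366·0.0211^1.852 / (128^1.852·0.109^4.8704) = 18.78 m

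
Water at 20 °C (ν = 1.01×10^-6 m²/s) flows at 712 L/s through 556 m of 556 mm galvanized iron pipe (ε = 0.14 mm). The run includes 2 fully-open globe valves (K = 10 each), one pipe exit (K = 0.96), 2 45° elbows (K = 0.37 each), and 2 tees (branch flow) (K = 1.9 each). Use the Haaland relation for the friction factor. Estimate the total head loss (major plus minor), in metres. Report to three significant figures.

H_L ≈ 17.7 m

V = 4Q/(πD²) = 2.933 m/s; V²/2g = 0.4383 m
Re = 1.61×10^6, ε/D = 2.52×10^-4 → f = 0.01489 (Haaland)
Major: h_f = f(L/D)·V²/2g = 0.01489·1000·0.4383 = 6.525 m
Minor: ΣK = 25.5; h_m = ΣK·V²/2g = 11.18 m
Total H_L = 6.525 + 11.18 = 17.70 m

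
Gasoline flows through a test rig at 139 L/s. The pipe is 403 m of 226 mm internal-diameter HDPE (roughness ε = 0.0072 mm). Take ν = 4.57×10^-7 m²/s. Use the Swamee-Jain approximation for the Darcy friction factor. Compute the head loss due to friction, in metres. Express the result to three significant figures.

h_f ≈ 12.6 m

V = 4Q/(πD²) = 4·0.139/(π·0.226²) = 3.465 m/s
Re = VD/ν = 3.465·0.226/4.57×10^-7 = 1.71×10^6 → turbulent
ε/D = 0.0072/226 = 3.19×10^-5
Swamee-Jain: f = 0.01159
h_f = f(L/D)V²/(2g) = 0.01159·(403/0.226)·3.465²/(2·9.81) = 12.65 m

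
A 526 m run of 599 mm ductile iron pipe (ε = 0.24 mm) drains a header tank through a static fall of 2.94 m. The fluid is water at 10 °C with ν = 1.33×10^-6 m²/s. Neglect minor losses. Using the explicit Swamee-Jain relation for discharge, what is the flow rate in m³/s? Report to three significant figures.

Swamee-Jain (Type II): Q = -0.965·√(gD⁵h_f/L)·ln[ε/(3.7D) + √(3.17ν²L/(gD³h_f))]
√(gD⁵h_f/L) = √(9.81·0.599⁵·2.94/526) = 0.06503
ε/(3.7D) = 1.08×10^-4; √(3.17ν²L/(gD³h_f)) = 2.18×10^-5
Q = -0.965·0.06503·ln(1.301×10^-4) = 0.5614 m³/s
Check: V = 1.99 m/s, Re = 8.97×10^5, f = 0.01665, h_f = 2.96 m ≈ 2.94 m ✓

Q ≈ 0.561 m³/s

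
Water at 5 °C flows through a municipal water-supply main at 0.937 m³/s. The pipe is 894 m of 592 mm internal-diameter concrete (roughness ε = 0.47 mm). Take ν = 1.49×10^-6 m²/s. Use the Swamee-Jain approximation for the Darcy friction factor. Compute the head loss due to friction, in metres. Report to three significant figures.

V = 4Q/(πD²) = 4·0.937/(π·0.592²) = 3.404 m/s
Re = VD/ν = 3.404·0.592/1.49×10^-6 = 1.35×10^6 → turbulent
ε/D = 0.47/592 = 7.94×10^-4
Swamee-Jain: f = 0.01893
h_f = f(L/D)V²/(2g) = 0.01893·(894/0.592)·3.404²/(2·9.81) = 16.88 m

h_f ≈ 16.9 m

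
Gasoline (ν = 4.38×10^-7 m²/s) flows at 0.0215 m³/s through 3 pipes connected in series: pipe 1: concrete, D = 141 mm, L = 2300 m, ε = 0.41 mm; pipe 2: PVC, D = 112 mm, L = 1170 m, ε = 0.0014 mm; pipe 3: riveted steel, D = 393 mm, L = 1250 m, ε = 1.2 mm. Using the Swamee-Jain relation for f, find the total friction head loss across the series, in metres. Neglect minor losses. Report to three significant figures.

Pipe 1: V = 1.377 m/s, Re = 4.43×10^5, ε/D = 0.00291, f = 0.02637, h_1 = f(L/D)V²/2g = 41.56 m
Pipe 2: V = 2.182 m/s, Re = 5.58×10^5, ε/D = 1.25×10^-5, f = 0.01305, h_2 = f(L/D)V²/2g = 33.09 m
Pipe 3: V = 0.1772 m/s, Re = 1.59×10^5, ε/D = 0.00305, f = 0.02733, h_3 = f(L/D)V²/2g = 0.1392 m
Series → Q common, losses add: H = Σh = 74.80 m

H ≈ 74.8 m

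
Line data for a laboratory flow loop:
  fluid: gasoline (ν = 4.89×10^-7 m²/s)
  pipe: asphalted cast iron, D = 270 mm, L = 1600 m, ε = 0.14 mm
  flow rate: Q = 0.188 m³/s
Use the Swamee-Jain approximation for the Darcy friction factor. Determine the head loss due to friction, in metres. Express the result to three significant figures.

h_f ≈ 56.0 m

V = 4Q/(πD²) = 4·0.188/(π·0.270²) = 3.284 m/s
Re = VD/ν = 3.284·0.270/4.89×10^-7 = 1.81×10^6 → turbulent
ε/D = 0.14/270 = 5.19×10^-4
Swamee-Jain: f = 0.01719
h_f = f(L/D)V²/(2g) = 0.01719·(1600/0.270)·3.284²/(2·9.81) = 55.97 m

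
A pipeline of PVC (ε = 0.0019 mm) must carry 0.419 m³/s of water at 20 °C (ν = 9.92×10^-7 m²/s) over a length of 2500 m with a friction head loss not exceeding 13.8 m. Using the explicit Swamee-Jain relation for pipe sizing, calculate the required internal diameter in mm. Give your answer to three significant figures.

Swamee-Jain (Type III): D = 0.66·[ε^1.25·(LQ²/(gh_f))^4.75 + ν·Q^9.4·(L/(gh_f))^5.2]^0.04
LQ²/(gh_f) = 3.242; L/(gh_f) = 18.47
Term 1 = ε^1.25·(…)^4.75 = 1.88×10^-5; Term 2 = ν·Q^9.4·(…)^5.2 = 0.00107
D = 0.66·(1.88×10^-5 + 0.00107)^0.04 = 0.5024 m = 502 mm
Check: V = 2.11 m/s, Re = 1.07×10^6, f = 0.01157, h_f = 13.1 m ≈ 13.8 m ✓

D ≈ 502 mm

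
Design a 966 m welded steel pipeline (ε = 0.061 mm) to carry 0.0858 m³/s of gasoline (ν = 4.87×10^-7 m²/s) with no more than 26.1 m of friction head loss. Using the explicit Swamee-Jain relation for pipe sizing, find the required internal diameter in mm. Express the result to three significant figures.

D ≈ 207 mm

Swamee-Jain (Type III): D = 0.66·[ε^1.25·(LQ²/(gh_f))^4.75 + ν·Q^9.4·(L/(gh_f))^5.2]^0.04
LQ²/(gh_f) = 0.02777; L/(gh_f) = 3.773
Term 1 = ε^1.25·(…)^4.75 = 2.18×10^-13; Term 2 = ν·Q^9.4·(…)^5.2 = 4.58×10^-14
D = 0.66·(2.18×10^-13 + 4.58×10^-14)^0.04 = 0.2072 m = 207 mm
Check: V = 2.54 m/s, Re = 1.08×10^6, f = 0.01565, h_f = 24.1 m ≈ 26.1 m ✓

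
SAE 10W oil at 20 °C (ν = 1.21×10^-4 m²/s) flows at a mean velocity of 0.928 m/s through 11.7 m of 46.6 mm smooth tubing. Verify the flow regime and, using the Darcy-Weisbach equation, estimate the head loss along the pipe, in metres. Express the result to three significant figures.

h_f ≈ 1.97 m

Re = VD/ν = 0.928·0.04660/1.21×10^-4 = 357 → laminar (Re < 2300)
f = 64/Re = 0.1791
h_f = f(L/D)V²/(2g) = 0.1791·(11.7/0.04660)·0.928²/(2·9.81) = 1.973 m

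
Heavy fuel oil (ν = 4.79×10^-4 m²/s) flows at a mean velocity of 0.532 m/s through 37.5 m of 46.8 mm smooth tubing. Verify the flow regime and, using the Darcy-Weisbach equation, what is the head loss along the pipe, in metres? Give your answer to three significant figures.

h_f ≈ 14.2 m

Re = VD/ν = 0.532·0.04680/4.79×10^-4 = 52.0 → laminar (Re < 2300)
f = 64/Re = 1.231
h_f = f(L/D)V²/(2g) = 1.231·(37.5/0.04680)·0.532²/(2·9.81) = 14.23 m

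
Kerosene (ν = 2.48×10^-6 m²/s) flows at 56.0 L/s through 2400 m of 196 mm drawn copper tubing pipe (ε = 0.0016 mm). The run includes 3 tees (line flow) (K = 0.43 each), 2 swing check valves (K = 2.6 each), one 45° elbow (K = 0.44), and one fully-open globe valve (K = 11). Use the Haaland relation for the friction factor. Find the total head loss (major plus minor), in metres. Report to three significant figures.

V = 4Q/(πD²) = 1.856 m/s; V²/2g = 0.1756 m
Re = 1.47×10^5, ε/D = 8.16×10^-6 → f = 0.01652 (Haaland)
Major: h_f = f(L/D)·V²/2g = 0.01652·12245·0.1756 = 35.51 m
Minor: ΣK = 17.9; h_m = ΣK·V²/2g = 3.148 m
Total H_L = 35.51 + 3.148 = 38.66 m

H_L ≈ 38.7 m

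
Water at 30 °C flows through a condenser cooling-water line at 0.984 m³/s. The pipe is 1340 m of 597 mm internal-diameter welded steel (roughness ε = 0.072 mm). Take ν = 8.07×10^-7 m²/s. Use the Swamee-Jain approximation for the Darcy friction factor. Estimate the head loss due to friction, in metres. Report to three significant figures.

h_f ≈ 18.5 m

V = 4Q/(πD²) = 4·0.984/(π·0.597²) = 3.515 m/s
Re = VD/ν = 3.515·0.597/8.07×10^-7 = 2.60×10^6 → turbulent
ε/D = 0.072/597 = 1.21×10^-4
Swamee-Jain: f = 0.01307
h_f = f(L/D)V²/(2g) = 0.01307·(1340/0.597)·3.515²/(2·9.81) = 18.47 m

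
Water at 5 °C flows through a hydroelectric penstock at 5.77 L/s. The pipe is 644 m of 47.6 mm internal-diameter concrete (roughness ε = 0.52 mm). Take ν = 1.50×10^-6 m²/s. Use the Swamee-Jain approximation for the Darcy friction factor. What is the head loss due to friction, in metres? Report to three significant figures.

h_f ≈ 289 m

V = 4Q/(πD²) = 4·0.00577/(π·0.0476²) = 3.242 m/s
Re = VD/ν = 3.242·0.0476/1.50×10^-6 = 1.03×10^5 → turbulent
ε/D = 0.52/47.6 = 0.0109
Swamee-Jain: f = 0.03986
h_f = f(L/D)V²/(2g) = 0.03986·(644/0.0476)·3.242²/(2·9.81) = 288.9 m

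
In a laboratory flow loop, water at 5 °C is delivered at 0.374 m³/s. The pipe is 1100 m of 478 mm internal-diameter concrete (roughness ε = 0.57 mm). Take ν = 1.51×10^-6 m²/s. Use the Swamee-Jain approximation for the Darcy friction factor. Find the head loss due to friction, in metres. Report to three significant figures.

V = 4Q/(πD²) = 4·0.374/(π·0.478²) = 2.084 m/s
Re = VD/ν = 2.084·0.478/1.51×10^-6 = 6.60×10^5 → turbulent
ε/D = 0.57/478 = 0.00119
Swamee-Jain: f = 0.02101
h_f = f(L/D)V²/(2g) = 0.02101·(1100/0.478)·2.084²/(2·9.81) = 10.71 m

h_f ≈ 10.7 m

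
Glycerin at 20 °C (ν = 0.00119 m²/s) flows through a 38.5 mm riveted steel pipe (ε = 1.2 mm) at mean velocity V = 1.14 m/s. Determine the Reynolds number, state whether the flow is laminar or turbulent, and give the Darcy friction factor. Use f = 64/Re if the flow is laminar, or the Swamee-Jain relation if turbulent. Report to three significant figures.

Re = VD/ν = 1.140·0.0385/0.00119 = 36.9
Re < 2300 → laminar → f = 64/Re = 1.735

Re ≈ 36.9; laminar; f = 64/Re ≈ 1.74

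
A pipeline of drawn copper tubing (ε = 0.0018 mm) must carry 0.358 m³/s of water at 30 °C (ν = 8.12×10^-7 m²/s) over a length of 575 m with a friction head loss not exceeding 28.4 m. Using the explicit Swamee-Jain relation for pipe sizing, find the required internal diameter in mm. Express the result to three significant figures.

Swamee-Jain (Type III): D = 0.66·[ε^1.25·(LQ²/(gh_f))^4.75 + ν·Q^9.4·(L/(gh_f))^5.2]^0.04
LQ²/(gh_f) = 0.2645; L/(gh_f) = 2.064
Term 1 = ε^1.25·(…)^4.75 = 1.19×10^-10; Term 2 = ν·Q^9.4·(…)^5.2 = 2.25×10^-9
D = 0.66·(1.19×10^-10 + 2.25×10^-9)^0.04 = 0.2982 m = 298 mm
Check: V = 5.13 m/s, Re = 1.88×10^6, f = 0.01069, h_f = 27.6 m ≈ 28.4 m ✓

D ≈ 298 mm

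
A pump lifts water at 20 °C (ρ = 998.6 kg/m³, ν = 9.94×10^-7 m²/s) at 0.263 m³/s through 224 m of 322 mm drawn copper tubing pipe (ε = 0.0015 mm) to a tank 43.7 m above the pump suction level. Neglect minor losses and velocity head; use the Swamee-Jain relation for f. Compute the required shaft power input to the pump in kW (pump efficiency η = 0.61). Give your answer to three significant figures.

V = 4Q/(πD²) = 3.230 m/s; Re = 1.05×10^6; ε/D = 4.66×10^-6; f = 0.01164
h_f = f(L/D)V²/2g = 4.305 m
Total head H = z + h_f = 43.7 + 4.305 = 48.00 m
P_hyd = ρgQH = 998.6·9.81·0.263·48.00 = 123.7 kW
P_shaft = P_hyd/η = 123.7/0.61 = 202.8 kW

P_shaft ≈ 203 kW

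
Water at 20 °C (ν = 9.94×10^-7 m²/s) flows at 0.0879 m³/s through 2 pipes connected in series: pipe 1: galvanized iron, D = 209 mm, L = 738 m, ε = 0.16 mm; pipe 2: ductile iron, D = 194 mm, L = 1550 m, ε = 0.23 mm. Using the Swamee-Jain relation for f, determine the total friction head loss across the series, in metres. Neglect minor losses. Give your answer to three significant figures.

Pipe 1: V = 2.562 m/s, Re = 5.39×10^5, ε/D = 7.66×10^-4, f = 0.01921, h_1 = f(L/D)V²/2g = 22.69 m
Pipe 2: V = 2.974 m/s, Re = 5.80×10^5, ε/D = 0.00119, f = 0.02105, h_2 = f(L/D)V²/2g = 75.79 m
Series → Q common, losses add: H = Σh = 98.48 m

H ≈ 98.5 m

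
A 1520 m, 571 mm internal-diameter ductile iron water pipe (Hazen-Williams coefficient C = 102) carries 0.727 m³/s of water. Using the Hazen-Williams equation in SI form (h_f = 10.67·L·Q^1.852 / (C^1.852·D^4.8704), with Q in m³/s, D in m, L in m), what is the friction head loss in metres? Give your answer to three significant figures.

h_f ≈ 26.2 m

h_f = 10.67·1520·0.727^1.852 / (102^1.852·0.571^4.8704) = 26.24 m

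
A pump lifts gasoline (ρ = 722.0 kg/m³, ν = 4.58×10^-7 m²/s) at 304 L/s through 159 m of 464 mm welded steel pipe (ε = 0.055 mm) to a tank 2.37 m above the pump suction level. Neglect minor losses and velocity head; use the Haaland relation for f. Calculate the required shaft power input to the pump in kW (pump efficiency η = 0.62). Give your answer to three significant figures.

P_shaft ≈ 10.8 kW

V = 4Q/(πD²) = 1.798 m/s; Re = 1.82×10^6; ε/D = 1.19×10^-4; f = 0.01311
h_f = f(L/D)V²/2g = 0.7400 m
Total head H = z + h_f = 2.37 + 0.7400 = 3.110 m
P_hyd = ρgQH = 722.0·9.81·0.304·3.110 = 6.696 kW
P_shaft = P_hyd/η = 6.696/0.62 = 10.80 kW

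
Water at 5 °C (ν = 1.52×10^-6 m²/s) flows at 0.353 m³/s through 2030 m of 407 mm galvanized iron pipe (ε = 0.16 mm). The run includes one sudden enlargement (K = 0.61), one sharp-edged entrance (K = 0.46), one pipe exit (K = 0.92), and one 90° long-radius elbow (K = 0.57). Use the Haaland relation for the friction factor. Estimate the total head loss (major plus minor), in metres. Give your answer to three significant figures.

H_L ≈ 32.0 m

V = 4Q/(πD²) = 2.713 m/s; V²/2g = 0.3752 m
Re = 7.27×10^5, ε/D = 3.93×10^-4 → f = 0.01657 (Haaland)
Major: h_f = f(L/D)·V²/2g = 0.01657·4988·0.3752 = 31.01 m
Minor: ΣK = 2.56; h_m = ΣK·V²/2g = 0.9606 m
Total H_L = 31.01 + 0.9606 = 31.97 m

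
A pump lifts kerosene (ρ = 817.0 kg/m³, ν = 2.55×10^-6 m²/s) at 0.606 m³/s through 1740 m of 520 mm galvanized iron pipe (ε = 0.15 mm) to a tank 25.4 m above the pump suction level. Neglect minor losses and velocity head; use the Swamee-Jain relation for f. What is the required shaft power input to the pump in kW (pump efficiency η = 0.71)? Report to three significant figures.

V = 4Q/(πD²) = 2.853 m/s; Re = 5.82×10^5; ε/D = 2.88×10^-4; f = 0.01612
h_f = f(L/D)V²/2g = 22.38 m
Total head H = z + h_f = 25.4 + 22.38 = 47.78 m
P_hyd = ρgQH = 817.0·9.81·0.606·47.78 = 232.1 kW
P_shaft = P_hyd/η = 232.1/0.71 = 326.8 kW

P_shaft ≈ 327 kW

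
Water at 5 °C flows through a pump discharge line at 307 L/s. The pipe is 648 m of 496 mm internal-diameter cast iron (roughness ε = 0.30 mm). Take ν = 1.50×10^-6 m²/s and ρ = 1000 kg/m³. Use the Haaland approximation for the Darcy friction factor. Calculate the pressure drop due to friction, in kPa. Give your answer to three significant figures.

Δp ≈ 30.0 kPa

V = 4Q/(πD²) = 4·0.307/(π·0.496²) = 1.589 m/s
Re = VD/ν = 1.589·0.496/1.50×10^-6 = 5.25×10^5 → turbulent
ε/D = 0.30/496 = 6.05×10^-4
Haaland: f = 0.01818
h_f = f(L/D)V²/(2g) = 0.01818·(648/0.496)·1.589²/(2·9.81) = 3.056 m
Δp = ρg·h_f = 1000·9.81·3.056 = 29.98 kPa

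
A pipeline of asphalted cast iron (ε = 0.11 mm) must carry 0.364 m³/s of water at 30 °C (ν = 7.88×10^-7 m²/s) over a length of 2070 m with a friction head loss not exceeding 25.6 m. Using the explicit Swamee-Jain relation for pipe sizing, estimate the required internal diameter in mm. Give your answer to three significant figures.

D ≈ 429 mm

Swamee-Jain (Type III): D = 0.66·[ε^1.25·(LQ²/(gh_f))^4.75 + ν·Q^9.4·(L/(gh_f))^5.2]^0.04
LQ²/(gh_f) = 1.092; L/(gh_f) = 8.243
Term 1 = ε^1.25·(…)^4.75 = 1.71×10^-5; Term 2 = ν·Q^9.4·(…)^5.2 = 3.42×10^-6
D = 0.66·(1.71×10^-5 + 3.42×10^-6)^0.04 = 0.4286 m = 429 mm
Check: V = 2.52 m/s, Re = 1.37×10^6, f = 0.01515, h_f = 23.7 m ≈ 25.6 m ✓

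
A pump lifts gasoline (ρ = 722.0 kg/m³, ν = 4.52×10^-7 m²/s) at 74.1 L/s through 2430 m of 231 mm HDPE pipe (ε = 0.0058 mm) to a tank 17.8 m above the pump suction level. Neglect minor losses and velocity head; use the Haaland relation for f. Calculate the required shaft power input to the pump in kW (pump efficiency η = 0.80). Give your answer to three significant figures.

P_shaft ≈ 25.1 kW

V = 4Q/(πD²) = 1.768 m/s; Re = 9.04×10^5; ε/D = 2.51×10^-5; f = 0.01223
h_f = f(L/D)V²/2g = 20.50 m
Total head H = z + h_f = 17.8 + 20.50 = 38.30 m
P_hyd = ρgQH = 722.0·9.81·0.0741·38.30 = 20.10 kW
P_shaft = P_hyd/η = 20.10/0.80 = 25.13 kW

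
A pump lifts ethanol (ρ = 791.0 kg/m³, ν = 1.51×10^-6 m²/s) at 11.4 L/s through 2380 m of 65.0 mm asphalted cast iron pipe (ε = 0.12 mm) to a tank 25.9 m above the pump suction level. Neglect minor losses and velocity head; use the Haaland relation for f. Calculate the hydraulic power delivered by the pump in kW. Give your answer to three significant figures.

P_hyd ≈ 49.2 kW

V = 4Q/(πD²) = 3.435 m/s; Re = 1.48×10^5; ε/D = 0.00185; f = 0.02408
h_f = f(L/D)V²/2g = 530.3 m
Total head H = z + h_f = 25.9 + 530.3 = 556.2 m
P_hyd = ρgQH = 791.0·9.81·0.0114·556.2 = 49.21 kW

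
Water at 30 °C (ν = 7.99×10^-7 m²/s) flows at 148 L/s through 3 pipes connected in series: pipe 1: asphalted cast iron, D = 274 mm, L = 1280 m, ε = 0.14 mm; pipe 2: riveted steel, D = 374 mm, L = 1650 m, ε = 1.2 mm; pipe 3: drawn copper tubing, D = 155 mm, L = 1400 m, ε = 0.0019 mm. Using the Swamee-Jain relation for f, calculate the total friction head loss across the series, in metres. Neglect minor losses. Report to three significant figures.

Pipe 1: V = 2.510 m/s, Re = 8.61×10^5, ε/D = 5.11×10^-4, f = 0.01746, h_1 = f(L/D)V²/2g = 26.18 m
Pipe 2: V = 1.347 m/s, Re = 6.31×10^5, ε/D = 0.00321, f = 0.02696, h_2 = f(L/D)V²/2g = 11.00 m
Pipe 3: V = 7.843 m/s, Re = 1.52×10^6, ε/D = 1.23×10^-5, f = 0.01121, h_3 = f(L/D)V²/2g = 317.6 m
Series → Q common, losses add: H = Σh = 354.8 m

H ≈ 355 m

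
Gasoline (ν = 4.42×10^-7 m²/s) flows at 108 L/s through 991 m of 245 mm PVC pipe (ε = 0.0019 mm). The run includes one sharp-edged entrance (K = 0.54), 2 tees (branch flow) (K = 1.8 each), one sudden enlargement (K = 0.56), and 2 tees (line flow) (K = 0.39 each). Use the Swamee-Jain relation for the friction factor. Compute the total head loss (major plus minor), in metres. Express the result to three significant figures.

V = 4Q/(πD²) = 2.291 m/s; V²/2g = 0.2675 m
Re = 1.27×10^6, ε/D = 7.76×10^-6 → f = 0.01138 (Swamee-Jain)
Major: h_f = f(L/D)·V²/2g = 0.01138·4045·0.2675 = 12.31 m
Minor: ΣK = 5.48; h_m = ΣK·V²/2g = 1.466 m
Total H_L = 12.31 + 1.466 = 13.78 m

H_L ≈ 13.8 m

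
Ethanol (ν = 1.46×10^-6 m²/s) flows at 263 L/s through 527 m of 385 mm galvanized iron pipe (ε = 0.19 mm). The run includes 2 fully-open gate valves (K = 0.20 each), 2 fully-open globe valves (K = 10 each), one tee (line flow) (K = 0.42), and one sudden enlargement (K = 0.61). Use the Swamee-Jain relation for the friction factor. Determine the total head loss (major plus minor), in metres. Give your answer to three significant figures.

H_L ≈ 11.8 m

V = 4Q/(πD²) = 2.259 m/s; V²/2g = 0.2601 m
Re = 5.96×10^5, ε/D = 4.94×10^-4 → f = 0.01759 (Swamee-Jain)
Major: h_f = f(L/D)·V²/2g = 0.01759·1369·0.2601 = 6.263 m
Minor: ΣK = 21.4; h_m = ΣK·V²/2g = 5.575 m
Total H_L = 6.263 + 5.575 = 11.84 m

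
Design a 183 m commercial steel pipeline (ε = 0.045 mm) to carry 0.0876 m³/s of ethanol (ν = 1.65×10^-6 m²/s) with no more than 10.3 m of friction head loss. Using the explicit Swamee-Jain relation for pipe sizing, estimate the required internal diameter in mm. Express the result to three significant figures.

D ≈ 182 mm

Swamee-Jain (Type III): D = 0.66·[ε^1.25·(LQ²/(gh_f))^4.75 + ν·Q^9.4·(L/(gh_f))^5.2]^0.04
LQ²/(gh_f) = 0.01390; L/(gh_f) = 1.811
Term 1 = ε^1.25·(…)^4.75 = 5.57×10^-15; Term 2 = ν·Q^9.4·(…)^5.2 = 4.15×10^-15
D = 0.66·(5.57×10^-15 + 4.15×10^-15)^0.04 = 0.1816 m = 182 mm
Check: V = 3.38 m/s, Re = 3.72×10^5, f = 0.01634, h_f = 9.61 m ≈ 10.3 m ✓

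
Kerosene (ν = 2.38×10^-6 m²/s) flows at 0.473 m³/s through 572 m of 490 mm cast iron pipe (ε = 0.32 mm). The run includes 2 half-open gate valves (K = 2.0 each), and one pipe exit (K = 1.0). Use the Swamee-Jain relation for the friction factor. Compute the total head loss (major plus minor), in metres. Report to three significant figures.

V = 4Q/(πD²) = 2.508 m/s; V²/2g = 0.3207 m
Re = 5.16×10^5, ε/D = 6.53×10^-4 → f = 0.01865 (Swamee-Jain)
Major: h_f = f(L/D)·V²/2g = 0.01865·1167·0.3207 = 6.980 m
Minor: ΣK = 5.00; h_m = ΣK·V²/2g = 1.603 m
Total H_L = 6.980 + 1.603 = 8.583 m

H_L ≈ 8.58 m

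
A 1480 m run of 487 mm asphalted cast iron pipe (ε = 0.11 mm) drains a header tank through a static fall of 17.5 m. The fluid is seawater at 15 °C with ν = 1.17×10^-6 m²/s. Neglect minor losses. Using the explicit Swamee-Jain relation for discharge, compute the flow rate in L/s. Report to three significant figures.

Swamee-Jain (Type II): Q = -0.965·√(gD⁵h_f/L)·ln[ε/(3.7D) + √(3.17ν²L/(gD³h_f))]
√(gD⁵h_f/L) = √(9.81·0.487⁵·17.5/1480) = 0.05637
ε/(3.7D) = 6.10×10^-5; √(3.17ν²L/(gD³h_f)) = 1.80×10^-5
Q = -0.965·0.05637·ln(7.904×10^-5) = 0.5138 m³/s
Check: V = 2.76 m/s, Re = 1.15×10^6, f = 0.01494, h_f = 17.6 m ≈ 17.5 m ✓

Q ≈ 514 L/s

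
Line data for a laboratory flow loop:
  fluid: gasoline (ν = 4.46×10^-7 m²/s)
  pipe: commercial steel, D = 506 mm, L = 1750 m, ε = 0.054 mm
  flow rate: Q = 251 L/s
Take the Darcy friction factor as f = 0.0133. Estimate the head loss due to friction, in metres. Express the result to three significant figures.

V = 4Q/(πD²) = 4·0.251/(π·0.506²) = 1.248 m/s
h_f = f(L/D)V²/(2g) = 0.01330·(1750/0.506)·1.248²/(2·9.81) = 3.653 m

h_f ≈ 3.65 m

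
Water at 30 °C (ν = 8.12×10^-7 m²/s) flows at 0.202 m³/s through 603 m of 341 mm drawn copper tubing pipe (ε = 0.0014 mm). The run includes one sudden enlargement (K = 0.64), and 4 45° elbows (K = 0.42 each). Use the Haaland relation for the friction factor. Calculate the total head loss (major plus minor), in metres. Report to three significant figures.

H_L ≈ 5.78 m

V = 4Q/(πD²) = 2.212 m/s; V²/2g = 0.2493 m
Re = 9.29×10^5, ε/D = 4.11×10^-6 → f = 0.01180 (Haaland)
Major: h_f = f(L/D)·V²/2g = 0.01180·1768·0.2493 = 5.202 m
Minor: ΣK = 2.32; h_m = ΣK·V²/2g = 0.5785 m
Total H_L = 5.202 + 0.5785 = 5.780 m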